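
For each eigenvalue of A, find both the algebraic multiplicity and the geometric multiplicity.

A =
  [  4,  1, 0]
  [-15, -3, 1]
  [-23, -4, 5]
λ = 2: alg = 3, geom = 1

Step 1 — factor the characteristic polynomial to read off the algebraic multiplicities:
  χ_A(x) = (x - 2)^3

Step 2 — compute geometric multiplicities via the rank-nullity identity g(λ) = n − rank(A − λI):
  rank(A − (2)·I) = 2, so dim ker(A − (2)·I) = n − 2 = 1

Summary:
  λ = 2: algebraic multiplicity = 3, geometric multiplicity = 1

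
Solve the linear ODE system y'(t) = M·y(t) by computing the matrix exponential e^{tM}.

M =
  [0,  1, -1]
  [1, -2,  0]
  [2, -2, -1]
e^{tM} =
  [t*exp(-t) + exp(-t), t^2*exp(-t) + t*exp(-t), -t^2*exp(-t)/2 - t*exp(-t)]
  [t*exp(-t), t^2*exp(-t) - t*exp(-t) + exp(-t), -t^2*exp(-t)/2]
  [2*t*exp(-t), 2*t^2*exp(-t) - 2*t*exp(-t), -t^2*exp(-t) + exp(-t)]

Strategy: write M = P · J · P⁻¹ where J is a Jordan canonical form, so e^{tM} = P · e^{tJ} · P⁻¹, and e^{tJ} can be computed block-by-block.

M has Jordan form
J =
  [-1,  1,  0]
  [ 0, -1,  1]
  [ 0,  0, -1]
(up to reordering of blocks).

Per-block formulas:
  For a 3×3 Jordan block J_3(-1): exp(t · J_3(-1)) = e^(-1t)·(I + t·N + (t^2/2)·N^2), where N is the 3×3 nilpotent shift.

After assembling e^{tJ} and conjugating by P, we get:

e^{tM} =
  [t*exp(-t) + exp(-t), t^2*exp(-t) + t*exp(-t), -t^2*exp(-t)/2 - t*exp(-t)]
  [t*exp(-t), t^2*exp(-t) - t*exp(-t) + exp(-t), -t^2*exp(-t)/2]
  [2*t*exp(-t), 2*t^2*exp(-t) - 2*t*exp(-t), -t^2*exp(-t) + exp(-t)]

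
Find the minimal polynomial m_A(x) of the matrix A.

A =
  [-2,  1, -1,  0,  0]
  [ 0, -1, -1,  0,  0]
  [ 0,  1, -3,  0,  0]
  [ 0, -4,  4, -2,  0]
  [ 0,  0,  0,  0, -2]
x^2 + 4*x + 4

The characteristic polynomial is χ_A(x) = (x + 2)^5, so the eigenvalues are known. The minimal polynomial is
  m_A(x) = Π_λ (x − λ)^{k_λ}
where k_λ is the size of the *largest* Jordan block for λ (equivalently, the smallest k with (A − λI)^k v = 0 for every generalised eigenvector v of λ).

  λ = -2: largest Jordan block has size 2, contributing (x + 2)^2

So m_A(x) = (x + 2)^2 = x^2 + 4*x + 4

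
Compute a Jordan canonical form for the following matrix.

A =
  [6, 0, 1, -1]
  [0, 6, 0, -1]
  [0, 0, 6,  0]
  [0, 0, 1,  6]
J_3(6) ⊕ J_1(6)

The characteristic polynomial is
  det(x·I − A) = x^4 - 24*x^3 + 216*x^2 - 864*x + 1296 = (x - 6)^4

Eigenvalues and multiplicities (the geometric multiplicity of λ is n − rank(A − λI), which equals the number of Jordan blocks for λ):
  λ = 6: algebraic multiplicity = 4, geometric multiplicity = 2

Determining the block sizes for each eigenvalue:
  λ = 6: with am = 4 and gm = 2, the partition is not yet determined (e.g. several partitions of 4 into 2 parts exist). Let N = A − (6)·I. Computing rank(N^1) = 2, rank(N^2) = 1, rank(N^3) = 0; the number of blocks of size ≥ j is rank(N^{j−1}) − rank(N^j), giving [2, 1, 1]. So we have 1 block(s) of size 3, 1 block(s) of size 1 → block sizes [3, 1]

Assembling the blocks gives a Jordan form
J =
  [6, 1, 0, 0]
  [0, 6, 1, 0]
  [0, 0, 6, 0]
  [0, 0, 0, 6]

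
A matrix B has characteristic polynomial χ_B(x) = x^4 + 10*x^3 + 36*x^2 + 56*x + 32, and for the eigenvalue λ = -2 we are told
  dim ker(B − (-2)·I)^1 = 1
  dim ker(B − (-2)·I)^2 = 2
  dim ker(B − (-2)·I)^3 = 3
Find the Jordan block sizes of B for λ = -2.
Block sizes for λ = -2: [3]

From the dimensions of kernels of powers, the number of Jordan blocks of size at least j is d_j − d_{j−1} where d_j = dim ker(N^j) (with d_0 = 0). Computing the differences gives [1, 1, 1].
The number of blocks of size exactly k is (#blocks of size ≥ k) − (#blocks of size ≥ k + 1), so the partition is: 1 block(s) of size 3.
In nonincreasing order the block sizes are [3].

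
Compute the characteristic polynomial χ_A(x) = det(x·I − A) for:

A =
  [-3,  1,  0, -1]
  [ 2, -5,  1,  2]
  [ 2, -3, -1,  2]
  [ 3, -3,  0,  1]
x^4 + 8*x^3 + 24*x^2 + 32*x + 16

Expanding det(x·I − A) (e.g. by cofactor expansion or by noting that A is similar to its Jordan form J, which has the same characteristic polynomial as A) gives
  χ_A(x) = x^4 + 8*x^3 + 24*x^2 + 32*x + 16
which factors as (x + 2)^4. The eigenvalues (with algebraic multiplicities) are λ = -2 with multiplicity 4.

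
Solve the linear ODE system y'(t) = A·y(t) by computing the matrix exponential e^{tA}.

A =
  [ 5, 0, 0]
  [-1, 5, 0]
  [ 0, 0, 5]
e^{tA} =
  [exp(5*t), 0, 0]
  [-t*exp(5*t), exp(5*t), 0]
  [0, 0, exp(5*t)]

Strategy: write A = P · J · P⁻¹ where J is a Jordan canonical form, so e^{tA} = P · e^{tJ} · P⁻¹, and e^{tJ} can be computed block-by-block.

A has Jordan form
J =
  [5, 1, 0]
  [0, 5, 0]
  [0, 0, 5]
(up to reordering of blocks).

Per-block formulas:
  For a 1×1 block at λ = 5: exp(t · [5]) = [e^(5t)].
  For a 2×2 Jordan block J_2(5): exp(t · J_2(5)) = e^(5t)·(I + t·N), where N is the 2×2 nilpotent shift.

After assembling e^{tJ} and conjugating by P, we get:

e^{tA} =
  [exp(5*t), 0, 0]
  [-t*exp(5*t), exp(5*t), 0]
  [0, 0, exp(5*t)]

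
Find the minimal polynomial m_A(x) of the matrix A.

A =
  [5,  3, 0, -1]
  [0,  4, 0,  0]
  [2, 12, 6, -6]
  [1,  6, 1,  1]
x^3 - 12*x^2 + 48*x - 64

The characteristic polynomial is χ_A(x) = (x - 4)^4, so the eigenvalues are known. The minimal polynomial is
  m_A(x) = Π_λ (x − λ)^{k_λ}
where k_λ is the size of the *largest* Jordan block for λ (equivalently, the smallest k with (A − λI)^k v = 0 for every generalised eigenvector v of λ).

  λ = 4: largest Jordan block has size 3, contributing (x − 4)^3

So m_A(x) = (x - 4)^3 = x^3 - 12*x^2 + 48*x - 64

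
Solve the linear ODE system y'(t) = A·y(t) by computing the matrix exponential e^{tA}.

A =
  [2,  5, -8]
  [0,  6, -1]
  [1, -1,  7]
e^{tA} =
  [t^2*exp(5*t)/2 - 3*t*exp(5*t) + exp(5*t), -t^2*exp(5*t) + 5*t*exp(5*t), 3*t^2*exp(5*t)/2 - 8*t*exp(5*t)]
  [-t^2*exp(5*t)/2, t^2*exp(5*t) + t*exp(5*t) + exp(5*t), -3*t^2*exp(5*t)/2 - t*exp(5*t)]
  [-t^2*exp(5*t)/2 + t*exp(5*t), t^2*exp(5*t) - t*exp(5*t), -3*t^2*exp(5*t)/2 + 2*t*exp(5*t) + exp(5*t)]

Strategy: write A = P · J · P⁻¹ where J is a Jordan canonical form, so e^{tA} = P · e^{tJ} · P⁻¹, and e^{tJ} can be computed block-by-block.

A has Jordan form
J =
  [5, 1, 0]
  [0, 5, 1]
  [0, 0, 5]
(up to reordering of blocks).

Per-block formulas:
  For a 3×3 Jordan block J_3(5): exp(t · J_3(5)) = e^(5t)·(I + t·N + (t^2/2)·N^2), where N is the 3×3 nilpotent shift.

After assembling e^{tJ} and conjugating by P, we get:

e^{tA} =
  [t^2*exp(5*t)/2 - 3*t*exp(5*t) + exp(5*t), -t^2*exp(5*t) + 5*t*exp(5*t), 3*t^2*exp(5*t)/2 - 8*t*exp(5*t)]
  [-t^2*exp(5*t)/2, t^2*exp(5*t) + t*exp(5*t) + exp(5*t), -3*t^2*exp(5*t)/2 - t*exp(5*t)]
  [-t^2*exp(5*t)/2 + t*exp(5*t), t^2*exp(5*t) - t*exp(5*t), -3*t^2*exp(5*t)/2 + 2*t*exp(5*t) + exp(5*t)]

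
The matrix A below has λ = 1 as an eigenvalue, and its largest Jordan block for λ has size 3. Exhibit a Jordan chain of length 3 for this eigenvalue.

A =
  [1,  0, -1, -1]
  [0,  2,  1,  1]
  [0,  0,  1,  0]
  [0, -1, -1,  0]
A Jordan chain for λ = 1 of length 3:
v_1 = (1, 0, 0, 0)ᵀ
v_2 = (0, 1, 0, -1)ᵀ
v_3 = (0, 1, 0, 0)ᵀ

Let N = A − (1)·I. We want v_3 with N^3 v_3 = 0 but N^2 v_3 ≠ 0; then v_{j-1} := N · v_j for j = 3, …, 2.

Pick v_3 = (0, 1, 0, 0)ᵀ.
Then v_2 = N · v_3 = (0, 1, 0, -1)ᵀ.
Then v_1 = N · v_2 = (1, 0, 0, 0)ᵀ.

Sanity check: (A − (1)·I) v_1 = (0, 0, 0, 0)ᵀ = 0. ✓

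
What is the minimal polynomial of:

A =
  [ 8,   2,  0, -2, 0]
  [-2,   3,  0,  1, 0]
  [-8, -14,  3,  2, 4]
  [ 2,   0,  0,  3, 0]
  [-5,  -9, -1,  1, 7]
x^4 - 19*x^3 + 135*x^2 - 425*x + 500

The characteristic polynomial is χ_A(x) = (x - 5)^4*(x - 4), so the eigenvalues are known. The minimal polynomial is
  m_A(x) = Π_λ (x − λ)^{k_λ}
where k_λ is the size of the *largest* Jordan block for λ (equivalently, the smallest k with (A − λI)^k v = 0 for every generalised eigenvector v of λ).

  λ = 4: largest Jordan block has size 1, contributing (x − 4)
  λ = 5: largest Jordan block has size 3, contributing (x − 5)^3

So m_A(x) = (x - 5)^3*(x - 4) = x^4 - 19*x^3 + 135*x^2 - 425*x + 500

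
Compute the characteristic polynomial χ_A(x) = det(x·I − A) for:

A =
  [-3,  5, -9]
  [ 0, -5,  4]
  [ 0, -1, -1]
x^3 + 9*x^2 + 27*x + 27

Expanding det(x·I − A) (e.g. by cofactor expansion or by noting that A is similar to its Jordan form J, which has the same characteristic polynomial as A) gives
  χ_A(x) = x^3 + 9*x^2 + 27*x + 27
which factors as (x + 3)^3. The eigenvalues (with algebraic multiplicities) are λ = -3 with multiplicity 3.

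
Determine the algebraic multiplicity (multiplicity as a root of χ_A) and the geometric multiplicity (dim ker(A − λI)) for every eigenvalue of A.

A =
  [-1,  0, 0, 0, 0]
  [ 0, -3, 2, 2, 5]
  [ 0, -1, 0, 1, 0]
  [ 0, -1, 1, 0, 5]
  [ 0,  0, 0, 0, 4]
λ = -1: alg = 4, geom = 3; λ = 4: alg = 1, geom = 1

Step 1 — factor the characteristic polynomial to read off the algebraic multiplicities:
  χ_A(x) = (x - 4)*(x + 1)^4

Step 2 — compute geometric multiplicities via the rank-nullity identity g(λ) = n − rank(A − λI):
  rank(A − (-1)·I) = 2, so dim ker(A − (-1)·I) = n − 2 = 3
  rank(A − (4)·I) = 4, so dim ker(A − (4)·I) = n − 4 = 1

Summary:
  λ = -1: algebraic multiplicity = 4, geometric multiplicity = 3
  λ = 4: algebraic multiplicity = 1, geometric multiplicity = 1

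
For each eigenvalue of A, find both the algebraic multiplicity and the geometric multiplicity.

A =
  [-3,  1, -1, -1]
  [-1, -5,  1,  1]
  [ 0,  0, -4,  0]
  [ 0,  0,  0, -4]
λ = -4: alg = 4, geom = 3

Step 1 — factor the characteristic polynomial to read off the algebraic multiplicities:
  χ_A(x) = (x + 4)^4

Step 2 — compute geometric multiplicities via the rank-nullity identity g(λ) = n − rank(A − λI):
  rank(A − (-4)·I) = 1, so dim ker(A − (-4)·I) = n − 1 = 3

Summary:
  λ = -4: algebraic multiplicity = 4, geometric multiplicity = 3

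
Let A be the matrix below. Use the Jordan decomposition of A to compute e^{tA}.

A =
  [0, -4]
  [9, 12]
e^{tA} =
  [-6*t*exp(6*t) + exp(6*t), -4*t*exp(6*t)]
  [9*t*exp(6*t), 6*t*exp(6*t) + exp(6*t)]

Strategy: write A = P · J · P⁻¹ where J is a Jordan canonical form, so e^{tA} = P · e^{tJ} · P⁻¹, and e^{tJ} can be computed block-by-block.

A has Jordan form
J =
  [6, 1]
  [0, 6]
(up to reordering of blocks).

Per-block formulas:
  For a 2×2 Jordan block J_2(6): exp(t · J_2(6)) = e^(6t)·(I + t·N), where N is the 2×2 nilpotent shift.

After assembling e^{tJ} and conjugating by P, we get:

e^{tA} =
  [-6*t*exp(6*t) + exp(6*t), -4*t*exp(6*t)]
  [9*t*exp(6*t), 6*t*exp(6*t) + exp(6*t)]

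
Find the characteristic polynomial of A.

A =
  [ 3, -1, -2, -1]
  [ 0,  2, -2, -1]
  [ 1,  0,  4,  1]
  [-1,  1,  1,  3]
x^4 - 12*x^3 + 54*x^2 - 108*x + 81

Expanding det(x·I − A) (e.g. by cofactor expansion or by noting that A is similar to its Jordan form J, which has the same characteristic polynomial as A) gives
  χ_A(x) = x^4 - 12*x^3 + 54*x^2 - 108*x + 81
which factors as (x - 3)^4. The eigenvalues (with algebraic multiplicities) are λ = 3 with multiplicity 4.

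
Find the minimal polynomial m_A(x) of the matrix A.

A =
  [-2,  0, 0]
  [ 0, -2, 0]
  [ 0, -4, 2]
x^2 - 4

The characteristic polynomial is χ_A(x) = (x - 2)*(x + 2)^2, so the eigenvalues are known. The minimal polynomial is
  m_A(x) = Π_λ (x − λ)^{k_λ}
where k_λ is the size of the *largest* Jordan block for λ (equivalently, the smallest k with (A − λI)^k v = 0 for every generalised eigenvector v of λ).

  λ = -2: largest Jordan block has size 1, contributing (x + 2)
  λ = 2: largest Jordan block has size 1, contributing (x − 2)

So m_A(x) = (x - 2)*(x + 2) = x^2 - 4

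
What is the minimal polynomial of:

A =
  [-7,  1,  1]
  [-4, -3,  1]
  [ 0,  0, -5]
x^3 + 15*x^2 + 75*x + 125

The characteristic polynomial is χ_A(x) = (x + 5)^3, so the eigenvalues are known. The minimal polynomial is
  m_A(x) = Π_λ (x − λ)^{k_λ}
where k_λ is the size of the *largest* Jordan block for λ (equivalently, the smallest k with (A − λI)^k v = 0 for every generalised eigenvector v of λ).

  λ = -5: largest Jordan block has size 3, contributing (x + 5)^3

So m_A(x) = (x + 5)^3 = x^3 + 15*x^2 + 75*x + 125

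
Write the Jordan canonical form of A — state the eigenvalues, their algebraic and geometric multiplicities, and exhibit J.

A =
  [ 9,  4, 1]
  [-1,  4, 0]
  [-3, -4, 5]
J_3(6)

The characteristic polynomial is
  det(x·I − A) = x^3 - 18*x^2 + 108*x - 216 = (x - 6)^3

Eigenvalues and multiplicities (the geometric multiplicity of λ is n − rank(A − λI), which equals the number of Jordan blocks for λ):
  λ = 6: algebraic multiplicity = 3, geometric multiplicity = 1

Determining the block sizes for each eigenvalue:
  λ = 6: one block (gm = 1), so the single block has size am = 3 → block sizes [3]

Assembling the blocks gives a Jordan form
J =
  [6, 1, 0]
  [0, 6, 1]
  [0, 0, 6]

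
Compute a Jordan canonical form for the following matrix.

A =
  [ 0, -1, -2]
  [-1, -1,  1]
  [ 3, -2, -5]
J_3(-2)

The characteristic polynomial is
  det(x·I − A) = x^3 + 6*x^2 + 12*x + 8 = (x + 2)^3

Eigenvalues and multiplicities (the geometric multiplicity of λ is n − rank(A − λI), which equals the number of Jordan blocks for λ):
  λ = -2: algebraic multiplicity = 3, geometric multiplicity = 1

Determining the block sizes for each eigenvalue:
  λ = -2: one block (gm = 1), so the single block has size am = 3 → block sizes [3]

Assembling the blocks gives a Jordan form
J =
  [-2,  1,  0]
  [ 0, -2,  1]
  [ 0,  0, -2]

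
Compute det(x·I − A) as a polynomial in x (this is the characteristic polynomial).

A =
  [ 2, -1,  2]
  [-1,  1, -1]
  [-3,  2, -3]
x^3

Expanding det(x·I − A) (e.g. by cofactor expansion or by noting that A is similar to its Jordan form J, which has the same characteristic polynomial as A) gives
  χ_A(x) = x^3
which factors as x^3. The eigenvalues (with algebraic multiplicities) are λ = 0 with multiplicity 3.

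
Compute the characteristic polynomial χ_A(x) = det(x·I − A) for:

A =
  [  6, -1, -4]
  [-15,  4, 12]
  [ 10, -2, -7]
x^3 - 3*x^2 + 3*x - 1

Expanding det(x·I − A) (e.g. by cofactor expansion or by noting that A is similar to its Jordan form J, which has the same characteristic polynomial as A) gives
  χ_A(x) = x^3 - 3*x^2 + 3*x - 1
which factors as (x - 1)^3. The eigenvalues (with algebraic multiplicities) are λ = 1 with multiplicity 3.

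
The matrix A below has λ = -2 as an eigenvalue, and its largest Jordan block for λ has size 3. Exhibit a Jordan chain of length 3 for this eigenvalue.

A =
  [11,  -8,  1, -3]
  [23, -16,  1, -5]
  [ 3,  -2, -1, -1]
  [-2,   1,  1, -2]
A Jordan chain for λ = -2 of length 3:
v_1 = (-6, -10, -2, 0)ᵀ
v_2 = (13, 23, 3, -2)ᵀ
v_3 = (1, 0, 0, 0)ᵀ

Let N = A − (-2)·I. We want v_3 with N^3 v_3 = 0 but N^2 v_3 ≠ 0; then v_{j-1} := N · v_j for j = 3, …, 2.

Pick v_3 = (1, 0, 0, 0)ᵀ.
Then v_2 = N · v_3 = (13, 23, 3, -2)ᵀ.
Then v_1 = N · v_2 = (-6, -10, -2, 0)ᵀ.

Sanity check: (A − (-2)·I) v_1 = (0, 0, 0, 0)ᵀ = 0. ✓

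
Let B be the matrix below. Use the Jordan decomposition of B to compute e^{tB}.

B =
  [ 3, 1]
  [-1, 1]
e^{tB} =
  [t*exp(2*t) + exp(2*t), t*exp(2*t)]
  [-t*exp(2*t), -t*exp(2*t) + exp(2*t)]

Strategy: write B = P · J · P⁻¹ where J is a Jordan canonical form, so e^{tB} = P · e^{tJ} · P⁻¹, and e^{tJ} can be computed block-by-block.

B has Jordan form
J =
  [2, 1]
  [0, 2]
(up to reordering of blocks).

Per-block formulas:
  For a 2×2 Jordan block J_2(2): exp(t · J_2(2)) = e^(2t)·(I + t·N), where N is the 2×2 nilpotent shift.

After assembling e^{tJ} and conjugating by P, we get:

e^{tB} =
  [t*exp(2*t) + exp(2*t), t*exp(2*t)]
  [-t*exp(2*t), -t*exp(2*t) + exp(2*t)]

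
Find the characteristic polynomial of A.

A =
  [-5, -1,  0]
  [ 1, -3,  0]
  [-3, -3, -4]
x^3 + 12*x^2 + 48*x + 64

Expanding det(x·I − A) (e.g. by cofactor expansion or by noting that A is similar to its Jordan form J, which has the same characteristic polynomial as A) gives
  χ_A(x) = x^3 + 12*x^2 + 48*x + 64
which factors as (x + 4)^3. The eigenvalues (with algebraic multiplicities) are λ = -4 with multiplicity 3.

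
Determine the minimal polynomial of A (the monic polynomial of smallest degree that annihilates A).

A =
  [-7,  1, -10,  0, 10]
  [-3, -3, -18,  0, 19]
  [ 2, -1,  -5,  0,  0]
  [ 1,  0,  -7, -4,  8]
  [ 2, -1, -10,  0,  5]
x^5 + 14*x^4 + 40*x^3 - 250*x^2 - 1625*x - 2500

The characteristic polynomial is χ_A(x) = (x - 5)*(x + 4)*(x + 5)^3, so the eigenvalues are known. The minimal polynomial is
  m_A(x) = Π_λ (x − λ)^{k_λ}
where k_λ is the size of the *largest* Jordan block for λ (equivalently, the smallest k with (A − λI)^k v = 0 for every generalised eigenvector v of λ).

  λ = -5: largest Jordan block has size 3, contributing (x + 5)^3
  λ = -4: largest Jordan block has size 1, contributing (x + 4)
  λ = 5: largest Jordan block has size 1, contributing (x − 5)

So m_A(x) = (x - 5)*(x + 4)*(x + 5)^3 = x^5 + 14*x^4 + 40*x^3 - 250*x^2 - 1625*x - 2500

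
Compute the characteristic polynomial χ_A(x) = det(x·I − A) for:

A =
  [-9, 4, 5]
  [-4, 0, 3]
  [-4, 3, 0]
x^3 + 9*x^2 + 27*x + 27

Expanding det(x·I − A) (e.g. by cofactor expansion or by noting that A is similar to its Jordan form J, which has the same characteristic polynomial as A) gives
  χ_A(x) = x^3 + 9*x^2 + 27*x + 27
which factors as (x + 3)^3. The eigenvalues (with algebraic multiplicities) are λ = -3 with multiplicity 3.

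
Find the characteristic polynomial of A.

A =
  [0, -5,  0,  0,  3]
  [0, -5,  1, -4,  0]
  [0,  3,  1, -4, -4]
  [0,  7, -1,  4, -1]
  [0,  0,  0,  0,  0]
x^5

Expanding det(x·I − A) (e.g. by cofactor expansion or by noting that A is similar to its Jordan form J, which has the same characteristic polynomial as A) gives
  χ_A(x) = x^5
which factors as x^5. The eigenvalues (with algebraic multiplicities) are λ = 0 with multiplicity 5.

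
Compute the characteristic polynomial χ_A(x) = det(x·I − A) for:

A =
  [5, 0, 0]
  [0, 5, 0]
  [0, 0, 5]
x^3 - 15*x^2 + 75*x - 125

Expanding det(x·I − A) (e.g. by cofactor expansion or by noting that A is similar to its Jordan form J, which has the same characteristic polynomial as A) gives
  χ_A(x) = x^3 - 15*x^2 + 75*x - 125
which factors as (x - 5)^3. The eigenvalues (with algebraic multiplicities) are λ = 5 with multiplicity 3.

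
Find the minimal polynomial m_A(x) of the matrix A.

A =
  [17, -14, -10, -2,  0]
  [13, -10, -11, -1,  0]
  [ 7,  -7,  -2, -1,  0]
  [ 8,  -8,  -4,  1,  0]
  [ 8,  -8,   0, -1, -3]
x^4 - 18*x^2 + 81

The characteristic polynomial is χ_A(x) = (x - 3)^3*(x + 3)^2, so the eigenvalues are known. The minimal polynomial is
  m_A(x) = Π_λ (x − λ)^{k_λ}
where k_λ is the size of the *largest* Jordan block for λ (equivalently, the smallest k with (A − λI)^k v = 0 for every generalised eigenvector v of λ).

  λ = -3: largest Jordan block has size 2, contributing (x + 3)^2
  λ = 3: largest Jordan block has size 2, contributing (x − 3)^2

So m_A(x) = (x - 3)^2*(x + 3)^2 = x^4 - 18*x^2 + 81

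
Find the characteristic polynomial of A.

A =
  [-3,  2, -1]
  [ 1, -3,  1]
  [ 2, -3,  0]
x^3 + 6*x^2 + 12*x + 8

Expanding det(x·I − A) (e.g. by cofactor expansion or by noting that A is similar to its Jordan form J, which has the same characteristic polynomial as A) gives
  χ_A(x) = x^3 + 6*x^2 + 12*x + 8
which factors as (x + 2)^3. The eigenvalues (with algebraic multiplicities) are λ = -2 with multiplicity 3.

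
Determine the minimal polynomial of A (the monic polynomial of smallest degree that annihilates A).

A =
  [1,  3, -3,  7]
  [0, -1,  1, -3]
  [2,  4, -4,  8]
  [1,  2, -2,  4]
x^3

The characteristic polynomial is χ_A(x) = x^4, so the eigenvalues are known. The minimal polynomial is
  m_A(x) = Π_λ (x − λ)^{k_λ}
where k_λ is the size of the *largest* Jordan block for λ (equivalently, the smallest k with (A − λI)^k v = 0 for every generalised eigenvector v of λ).

  λ = 0: largest Jordan block has size 3, contributing (x − 0)^3

So m_A(x) = x^3 = x^3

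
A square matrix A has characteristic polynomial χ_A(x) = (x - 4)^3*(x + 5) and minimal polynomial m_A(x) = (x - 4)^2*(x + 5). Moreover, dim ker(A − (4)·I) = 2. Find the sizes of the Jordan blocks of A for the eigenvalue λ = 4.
Block sizes for λ = 4: [2, 1]

Step 1 — from the characteristic polynomial, algebraic multiplicity of λ = 4 is 3. From dim ker(A − (4)·I) = 2, there are exactly 2 Jordan blocks for λ = 4.
Step 2 — from the minimal polynomial, the factor (x − 4)^2 tells us the largest block for λ = 4 has size 2.
Step 3 — with total size 3, 2 blocks, and largest block 2, the block sizes (in nonincreasing order) are [2, 1].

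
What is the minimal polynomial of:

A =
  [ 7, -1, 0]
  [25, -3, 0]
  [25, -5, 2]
x^2 - 4*x + 4

The characteristic polynomial is χ_A(x) = (x - 2)^3, so the eigenvalues are known. The minimal polynomial is
  m_A(x) = Π_λ (x − λ)^{k_λ}
where k_λ is the size of the *largest* Jordan block for λ (equivalently, the smallest k with (A − λI)^k v = 0 for every generalised eigenvector v of λ).

  λ = 2: largest Jordan block has size 2, contributing (x − 2)^2

So m_A(x) = (x - 2)^2 = x^2 - 4*x + 4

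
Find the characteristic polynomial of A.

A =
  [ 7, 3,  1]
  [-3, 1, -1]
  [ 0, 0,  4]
x^3 - 12*x^2 + 48*x - 64

Expanding det(x·I − A) (e.g. by cofactor expansion or by noting that A is similar to its Jordan form J, which has the same characteristic polynomial as A) gives
  χ_A(x) = x^3 - 12*x^2 + 48*x - 64
which factors as (x - 4)^3. The eigenvalues (with algebraic multiplicities) are λ = 4 with multiplicity 3.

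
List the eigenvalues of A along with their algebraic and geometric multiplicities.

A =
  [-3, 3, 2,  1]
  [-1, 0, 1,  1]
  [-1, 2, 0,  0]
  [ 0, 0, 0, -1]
λ = -1: alg = 4, geom = 2

Step 1 — factor the characteristic polynomial to read off the algebraic multiplicities:
  χ_A(x) = (x + 1)^4

Step 2 — compute geometric multiplicities via the rank-nullity identity g(λ) = n − rank(A − λI):
  rank(A − (-1)·I) = 2, so dim ker(A − (-1)·I) = n − 2 = 2

Summary:
  λ = -1: algebraic multiplicity = 4, geometric multiplicity = 2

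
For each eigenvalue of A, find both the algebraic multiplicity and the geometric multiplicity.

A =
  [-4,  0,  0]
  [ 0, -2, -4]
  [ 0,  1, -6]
λ = -4: alg = 3, geom = 2

Step 1 — factor the characteristic polynomial to read off the algebraic multiplicities:
  χ_A(x) = (x + 4)^3

Step 2 — compute geometric multiplicities via the rank-nullity identity g(λ) = n − rank(A − λI):
  rank(A − (-4)·I) = 1, so dim ker(A − (-4)·I) = n − 1 = 2

Summary:
  λ = -4: algebraic multiplicity = 3, geometric multiplicity = 2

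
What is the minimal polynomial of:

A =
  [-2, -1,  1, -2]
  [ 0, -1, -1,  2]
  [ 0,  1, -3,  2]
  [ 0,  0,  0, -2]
x^2 + 4*x + 4

The characteristic polynomial is χ_A(x) = (x + 2)^4, so the eigenvalues are known. The minimal polynomial is
  m_A(x) = Π_λ (x − λ)^{k_λ}
where k_λ is the size of the *largest* Jordan block for λ (equivalently, the smallest k with (A − λI)^k v = 0 for every generalised eigenvector v of λ).

  λ = -2: largest Jordan block has size 2, contributing (x + 2)^2

So m_A(x) = (x + 2)^2 = x^2 + 4*x + 4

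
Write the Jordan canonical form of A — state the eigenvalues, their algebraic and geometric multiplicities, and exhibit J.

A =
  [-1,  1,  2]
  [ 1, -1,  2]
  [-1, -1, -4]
J_2(-2) ⊕ J_1(-2)

The characteristic polynomial is
  det(x·I − A) = x^3 + 6*x^2 + 12*x + 8 = (x + 2)^3

Eigenvalues and multiplicities (the geometric multiplicity of λ is n − rank(A − λI), which equals the number of Jordan blocks for λ):
  λ = -2: algebraic multiplicity = 3, geometric multiplicity = 2

Determining the block sizes for each eigenvalue:
  λ = -2: 2 blocks summing to 3 forces exactly one block of size 2 and the rest size 1 → block sizes [2, 1]

Assembling the blocks gives a Jordan form
J =
  [-2,  1,  0]
  [ 0, -2,  0]
  [ 0,  0, -2]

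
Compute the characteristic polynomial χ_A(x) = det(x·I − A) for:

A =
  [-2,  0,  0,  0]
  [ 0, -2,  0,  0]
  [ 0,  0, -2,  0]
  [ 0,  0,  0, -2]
x^4 + 8*x^3 + 24*x^2 + 32*x + 16

Expanding det(x·I − A) (e.g. by cofactor expansion or by noting that A is similar to its Jordan form J, which has the same characteristic polynomial as A) gives
  χ_A(x) = x^4 + 8*x^3 + 24*x^2 + 32*x + 16
which factors as (x + 2)^4. The eigenvalues (with algebraic multiplicities) are λ = -2 with multiplicity 4.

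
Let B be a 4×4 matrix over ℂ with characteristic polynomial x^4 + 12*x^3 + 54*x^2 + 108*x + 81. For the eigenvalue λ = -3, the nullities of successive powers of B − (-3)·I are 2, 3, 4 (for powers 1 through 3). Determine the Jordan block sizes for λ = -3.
Block sizes for λ = -3: [3, 1]

From the dimensions of kernels of powers, the number of Jordan blocks of size at least j is d_j − d_{j−1} where d_j = dim ker(N^j) (with d_0 = 0). Computing the differences gives [2, 1, 1].
The number of blocks of size exactly k is (#blocks of size ≥ k) − (#blocks of size ≥ k + 1), so the partition is: 1 block(s) of size 1, 1 block(s) of size 3.
In nonincreasing order the block sizes are [3, 1].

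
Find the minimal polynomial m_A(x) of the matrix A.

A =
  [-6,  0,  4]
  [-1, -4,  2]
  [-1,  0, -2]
x^2 + 8*x + 16

The characteristic polynomial is χ_A(x) = (x + 4)^3, so the eigenvalues are known. The minimal polynomial is
  m_A(x) = Π_λ (x − λ)^{k_λ}
where k_λ is the size of the *largest* Jordan block for λ (equivalently, the smallest k with (A − λI)^k v = 0 for every generalised eigenvector v of λ).

  λ = -4: largest Jordan block has size 2, contributing (x + 4)^2

So m_A(x) = (x + 4)^2 = x^2 + 8*x + 16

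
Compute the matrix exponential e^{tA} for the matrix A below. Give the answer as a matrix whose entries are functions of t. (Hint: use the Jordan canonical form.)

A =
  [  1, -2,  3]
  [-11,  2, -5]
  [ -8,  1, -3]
e^{tA} =
  [-t^2/2 + t + 1, -3*t^2/2 - 2*t, 2*t^2 + 3*t]
  [7*t^2/2 - 11*t, 21*t^2/2 + 2*t + 1, -14*t^2 - 5*t]
  [5*t^2/2 - 8*t, 15*t^2/2 + t, -10*t^2 - 3*t + 1]

Strategy: write A = P · J · P⁻¹ where J is a Jordan canonical form, so e^{tA} = P · e^{tJ} · P⁻¹, and e^{tJ} can be computed block-by-block.

A has Jordan form
J =
  [0, 1, 0]
  [0, 0, 1]
  [0, 0, 0]
(up to reordering of blocks).

Per-block formulas:
  For a 3×3 Jordan block J_3(0): exp(t · J_3(0)) = e^(0t)·(I + t·N + (t^2/2)·N^2), where N is the 3×3 nilpotent shift.

After assembling e^{tJ} and conjugating by P, we get:

e^{tA} =
  [-t^2/2 + t + 1, -3*t^2/2 - 2*t, 2*t^2 + 3*t]
  [7*t^2/2 - 11*t, 21*t^2/2 + 2*t + 1, -14*t^2 - 5*t]
  [5*t^2/2 - 8*t, 15*t^2/2 + t, -10*t^2 - 3*t + 1]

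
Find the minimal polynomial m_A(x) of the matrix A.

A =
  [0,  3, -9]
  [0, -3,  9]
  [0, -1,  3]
x^2

The characteristic polynomial is χ_A(x) = x^3, so the eigenvalues are known. The minimal polynomial is
  m_A(x) = Π_λ (x − λ)^{k_λ}
where k_λ is the size of the *largest* Jordan block for λ (equivalently, the smallest k with (A − λI)^k v = 0 for every generalised eigenvector v of λ).

  λ = 0: largest Jordan block has size 2, contributing (x − 0)^2

So m_A(x) = x^2 = x^2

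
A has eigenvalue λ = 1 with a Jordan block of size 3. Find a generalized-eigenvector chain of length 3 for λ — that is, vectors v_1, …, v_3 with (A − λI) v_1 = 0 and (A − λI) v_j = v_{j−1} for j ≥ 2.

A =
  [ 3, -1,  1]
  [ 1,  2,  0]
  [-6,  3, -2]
A Jordan chain for λ = 1 of length 3:
v_1 = (-3, 3, 9)ᵀ
v_2 = (2, 1, -6)ᵀ
v_3 = (1, 0, 0)ᵀ

Let N = A − (1)·I. We want v_3 with N^3 v_3 = 0 but N^2 v_3 ≠ 0; then v_{j-1} := N · v_j for j = 3, …, 2.

Pick v_3 = (1, 0, 0)ᵀ.
Then v_2 = N · v_3 = (2, 1, -6)ᵀ.
Then v_1 = N · v_2 = (-3, 3, 9)ᵀ.

Sanity check: (A − (1)·I) v_1 = (0, 0, 0)ᵀ = 0. ✓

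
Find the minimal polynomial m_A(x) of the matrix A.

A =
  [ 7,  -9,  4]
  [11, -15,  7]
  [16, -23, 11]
x^3 - 3*x^2 + 3*x - 1

The characteristic polynomial is χ_A(x) = (x - 1)^3, so the eigenvalues are known. The minimal polynomial is
  m_A(x) = Π_λ (x − λ)^{k_λ}
where k_λ is the size of the *largest* Jordan block for λ (equivalently, the smallest k with (A − λI)^k v = 0 for every generalised eigenvector v of λ).

  λ = 1: largest Jordan block has size 3, contributing (x − 1)^3

So m_A(x) = (x - 1)^3 = x^3 - 3*x^2 + 3*x - 1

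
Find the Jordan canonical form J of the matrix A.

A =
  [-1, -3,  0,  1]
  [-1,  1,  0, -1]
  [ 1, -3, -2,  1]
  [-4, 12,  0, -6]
J_2(-2) ⊕ J_1(-2) ⊕ J_1(-2)

The characteristic polynomial is
  det(x·I − A) = x^4 + 8*x^3 + 24*x^2 + 32*x + 16 = (x + 2)^4

Eigenvalues and multiplicities (the geometric multiplicity of λ is n − rank(A − λI), which equals the number of Jordan blocks for λ):
  λ = -2: algebraic multiplicity = 4, geometric multiplicity = 3

Determining the block sizes for each eigenvalue:
  λ = -2: 3 blocks summing to 4 forces exactly one block of size 2 and the rest size 1 → block sizes [2, 1, 1]

Assembling the blocks gives a Jordan form
J =
  [-2,  1,  0,  0]
  [ 0, -2,  0,  0]
  [ 0,  0, -2,  0]
  [ 0,  0,  0, -2]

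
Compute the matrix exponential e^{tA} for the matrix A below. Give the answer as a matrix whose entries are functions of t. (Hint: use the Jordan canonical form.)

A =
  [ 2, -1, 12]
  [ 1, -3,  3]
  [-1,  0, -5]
e^{tA} =
  [3*t^2*exp(-2*t)/2 + 4*t*exp(-2*t) + exp(-2*t), -3*t^2*exp(-2*t)/2 - t*exp(-2*t), 9*t^2*exp(-2*t)/2 + 12*t*exp(-2*t)]
  [t*exp(-2*t), -t*exp(-2*t) + exp(-2*t), 3*t*exp(-2*t)]
  [-t^2*exp(-2*t)/2 - t*exp(-2*t), t^2*exp(-2*t)/2, -3*t^2*exp(-2*t)/2 - 3*t*exp(-2*t) + exp(-2*t)]

Strategy: write A = P · J · P⁻¹ where J is a Jordan canonical form, so e^{tA} = P · e^{tJ} · P⁻¹, and e^{tJ} can be computed block-by-block.

A has Jordan form
J =
  [-2,  1,  0]
  [ 0, -2,  1]
  [ 0,  0, -2]
(up to reordering of blocks).

Per-block formulas:
  For a 3×3 Jordan block J_3(-2): exp(t · J_3(-2)) = e^(-2t)·(I + t·N + (t^2/2)·N^2), where N is the 3×3 nilpotent shift.

After assembling e^{tJ} and conjugating by P, we get:

e^{tA} =
  [3*t^2*exp(-2*t)/2 + 4*t*exp(-2*t) + exp(-2*t), -3*t^2*exp(-2*t)/2 - t*exp(-2*t), 9*t^2*exp(-2*t)/2 + 12*t*exp(-2*t)]
  [t*exp(-2*t), -t*exp(-2*t) + exp(-2*t), 3*t*exp(-2*t)]
  [-t^2*exp(-2*t)/2 - t*exp(-2*t), t^2*exp(-2*t)/2, -3*t^2*exp(-2*t)/2 - 3*t*exp(-2*t) + exp(-2*t)]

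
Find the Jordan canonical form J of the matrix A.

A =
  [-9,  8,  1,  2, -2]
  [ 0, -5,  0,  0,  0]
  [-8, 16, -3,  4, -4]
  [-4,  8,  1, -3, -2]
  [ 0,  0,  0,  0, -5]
J_2(-5) ⊕ J_1(-5) ⊕ J_1(-5) ⊕ J_1(-5)

The characteristic polynomial is
  det(x·I − A) = x^5 + 25*x^4 + 250*x^3 + 1250*x^2 + 3125*x + 3125 = (x + 5)^5

Eigenvalues and multiplicities (the geometric multiplicity of λ is n − rank(A − λI), which equals the number of Jordan blocks for λ):
  λ = -5: algebraic multiplicity = 5, geometric multiplicity = 4

Determining the block sizes for each eigenvalue:
  λ = -5: 4 blocks summing to 5 forces exactly one block of size 2 and the rest size 1 → block sizes [2, 1, 1, 1]

Assembling the blocks gives a Jordan form
J =
  [-5,  1,  0,  0,  0]
  [ 0, -5,  0,  0,  0]
  [ 0,  0, -5,  0,  0]
  [ 0,  0,  0, -5,  0]
  [ 0,  0,  0,  0, -5]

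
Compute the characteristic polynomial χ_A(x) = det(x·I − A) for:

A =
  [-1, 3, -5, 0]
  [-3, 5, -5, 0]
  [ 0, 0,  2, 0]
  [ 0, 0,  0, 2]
x^4 - 8*x^3 + 24*x^2 - 32*x + 16

Expanding det(x·I − A) (e.g. by cofactor expansion or by noting that A is similar to its Jordan form J, which has the same characteristic polynomial as A) gives
  χ_A(x) = x^4 - 8*x^3 + 24*x^2 - 32*x + 16
which factors as (x - 2)^4. The eigenvalues (with algebraic multiplicities) are λ = 2 with multiplicity 4.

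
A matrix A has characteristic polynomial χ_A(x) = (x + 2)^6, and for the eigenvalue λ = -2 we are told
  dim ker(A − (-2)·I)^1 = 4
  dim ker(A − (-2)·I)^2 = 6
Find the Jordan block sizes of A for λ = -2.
Block sizes for λ = -2: [2, 2, 1, 1]

From the dimensions of kernels of powers, the number of Jordan blocks of size at least j is d_j − d_{j−1} where d_j = dim ker(N^j) (with d_0 = 0). Computing the differences gives [4, 2].
The number of blocks of size exactly k is (#blocks of size ≥ k) − (#blocks of size ≥ k + 1), so the partition is: 2 block(s) of size 1, 2 block(s) of size 2.
In nonincreasing order the block sizes are [2, 2, 1, 1].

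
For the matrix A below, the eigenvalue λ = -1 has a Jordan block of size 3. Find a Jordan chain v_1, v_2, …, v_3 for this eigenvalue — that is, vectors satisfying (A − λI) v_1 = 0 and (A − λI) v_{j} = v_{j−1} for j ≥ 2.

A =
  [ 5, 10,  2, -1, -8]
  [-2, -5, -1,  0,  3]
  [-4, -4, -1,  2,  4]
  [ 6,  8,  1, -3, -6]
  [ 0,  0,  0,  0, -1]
A Jordan chain for λ = -1 of length 3:
v_1 = (2, 0, -4, 4, 0)ᵀ
v_2 = (6, -2, -4, 6, 0)ᵀ
v_3 = (1, 0, 0, 0, 0)ᵀ

Let N = A − (-1)·I. We want v_3 with N^3 v_3 = 0 but N^2 v_3 ≠ 0; then v_{j-1} := N · v_j for j = 3, …, 2.

Pick v_3 = (1, 0, 0, 0, 0)ᵀ.
Then v_2 = N · v_3 = (6, -2, -4, 6, 0)ᵀ.
Then v_1 = N · v_2 = (2, 0, -4, 4, 0)ᵀ.

Sanity check: (A − (-1)·I) v_1 = (0, 0, 0, 0, 0)ᵀ = 0. ✓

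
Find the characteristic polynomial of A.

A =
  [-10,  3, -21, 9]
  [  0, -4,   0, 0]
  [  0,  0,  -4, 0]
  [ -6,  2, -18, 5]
x^4 + 13*x^3 + 60*x^2 + 112*x + 64

Expanding det(x·I − A) (e.g. by cofactor expansion or by noting that A is similar to its Jordan form J, which has the same characteristic polynomial as A) gives
  χ_A(x) = x^4 + 13*x^3 + 60*x^2 + 112*x + 64
which factors as (x + 1)*(x + 4)^3. The eigenvalues (with algebraic multiplicities) are λ = -4 with multiplicity 3, λ = -1 with multiplicity 1.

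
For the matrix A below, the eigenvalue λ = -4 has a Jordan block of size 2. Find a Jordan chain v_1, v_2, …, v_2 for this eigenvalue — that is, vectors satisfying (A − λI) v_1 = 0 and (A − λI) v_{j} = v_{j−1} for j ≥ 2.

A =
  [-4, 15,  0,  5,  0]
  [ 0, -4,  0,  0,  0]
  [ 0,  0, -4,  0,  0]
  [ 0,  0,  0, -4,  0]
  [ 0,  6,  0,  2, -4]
A Jordan chain for λ = -4 of length 2:
v_1 = (15, 0, 0, 0, 6)ᵀ
v_2 = (0, 1, 0, 0, 0)ᵀ

Let N = A − (-4)·I. We want v_2 with N^2 v_2 = 0 but N^1 v_2 ≠ 0; then v_{j-1} := N · v_j for j = 2, …, 2.

Pick v_2 = (0, 1, 0, 0, 0)ᵀ.
Then v_1 = N · v_2 = (15, 0, 0, 0, 6)ᵀ.

Sanity check: (A − (-4)·I) v_1 = (0, 0, 0, 0, 0)ᵀ = 0. ✓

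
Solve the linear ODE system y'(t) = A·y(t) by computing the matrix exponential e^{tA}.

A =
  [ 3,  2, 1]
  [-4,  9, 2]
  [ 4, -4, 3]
e^{tA} =
  [-2*t*exp(5*t) + exp(5*t), 2*t*exp(5*t), t*exp(5*t)]
  [-4*t*exp(5*t), 4*t*exp(5*t) + exp(5*t), 2*t*exp(5*t)]
  [4*t*exp(5*t), -4*t*exp(5*t), -2*t*exp(5*t) + exp(5*t)]

Strategy: write A = P · J · P⁻¹ where J is a Jordan canonical form, so e^{tA} = P · e^{tJ} · P⁻¹, and e^{tJ} can be computed block-by-block.

A has Jordan form
J =
  [5, 1, 0]
  [0, 5, 0]
  [0, 0, 5]
(up to reordering of blocks).

Per-block formulas:
  For a 2×2 Jordan block J_2(5): exp(t · J_2(5)) = e^(5t)·(I + t·N), where N is the 2×2 nilpotent shift.
  For a 1×1 block at λ = 5: exp(t · [5]) = [e^(5t)].

After assembling e^{tJ} and conjugating by P, we get:

e^{tA} =
  [-2*t*exp(5*t) + exp(5*t), 2*t*exp(5*t), t*exp(5*t)]
  [-4*t*exp(5*t), 4*t*exp(5*t) + exp(5*t), 2*t*exp(5*t)]
  [4*t*exp(5*t), -4*t*exp(5*t), -2*t*exp(5*t) + exp(5*t)]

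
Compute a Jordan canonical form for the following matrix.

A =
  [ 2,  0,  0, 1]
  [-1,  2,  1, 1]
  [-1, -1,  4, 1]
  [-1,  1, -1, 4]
J_3(3) ⊕ J_1(3)

The characteristic polynomial is
  det(x·I − A) = x^4 - 12*x^3 + 54*x^2 - 108*x + 81 = (x - 3)^4

Eigenvalues and multiplicities (the geometric multiplicity of λ is n − rank(A − λI), which equals the number of Jordan blocks for λ):
  λ = 3: algebraic multiplicity = 4, geometric multiplicity = 2

Determining the block sizes for each eigenvalue:
  λ = 3: with am = 4 and gm = 2, the partition is not yet determined (e.g. several partitions of 4 into 2 parts exist). Let N = A − (3)·I. Computing rank(N^1) = 2, rank(N^2) = 1, rank(N^3) = 0; the number of blocks of size ≥ j is rank(N^{j−1}) − rank(N^j), giving [2, 1, 1]. So we have 1 block(s) of size 3, 1 block(s) of size 1 → block sizes [3, 1]

Assembling the blocks gives a Jordan form
J =
  [3, 1, 0, 0]
  [0, 3, 1, 0]
  [0, 0, 3, 0]
  [0, 0, 0, 3]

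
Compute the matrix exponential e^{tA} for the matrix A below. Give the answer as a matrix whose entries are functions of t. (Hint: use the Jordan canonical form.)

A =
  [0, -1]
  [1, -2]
e^{tA} =
  [t*exp(-t) + exp(-t), -t*exp(-t)]
  [t*exp(-t), -t*exp(-t) + exp(-t)]

Strategy: write A = P · J · P⁻¹ where J is a Jordan canonical form, so e^{tA} = P · e^{tJ} · P⁻¹, and e^{tJ} can be computed block-by-block.

A has Jordan form
J =
  [-1,  1]
  [ 0, -1]
(up to reordering of blocks).

Per-block formulas:
  For a 2×2 Jordan block J_2(-1): exp(t · J_2(-1)) = e^(-1t)·(I + t·N), where N is the 2×2 nilpotent shift.

After assembling e^{tJ} and conjugating by P, we get:

e^{tA} =
  [t*exp(-t) + exp(-t), -t*exp(-t)]
  [t*exp(-t), -t*exp(-t) + exp(-t)]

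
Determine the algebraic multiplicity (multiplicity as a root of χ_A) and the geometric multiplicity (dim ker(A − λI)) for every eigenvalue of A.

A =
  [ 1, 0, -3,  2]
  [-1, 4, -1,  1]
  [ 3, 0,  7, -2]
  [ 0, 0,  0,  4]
λ = 4: alg = 4, geom = 2

Step 1 — factor the characteristic polynomial to read off the algebraic multiplicities:
  χ_A(x) = (x - 4)^4

Step 2 — compute geometric multiplicities via the rank-nullity identity g(λ) = n − rank(A − λI):
  rank(A − (4)·I) = 2, so dim ker(A − (4)·I) = n − 2 = 2

Summary:
  λ = 4: algebraic multiplicity = 4, geometric multiplicity = 2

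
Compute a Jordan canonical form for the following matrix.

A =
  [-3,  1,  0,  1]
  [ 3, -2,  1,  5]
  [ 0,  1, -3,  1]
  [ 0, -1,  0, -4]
J_3(-3) ⊕ J_1(-3)

The characteristic polynomial is
  det(x·I − A) = x^4 + 12*x^3 + 54*x^2 + 108*x + 81 = (x + 3)^4

Eigenvalues and multiplicities (the geometric multiplicity of λ is n − rank(A − λI), which equals the number of Jordan blocks for λ):
  λ = -3: algebraic multiplicity = 4, geometric multiplicity = 2

Determining the block sizes for each eigenvalue:
  λ = -3: with am = 4 and gm = 2, the partition is not yet determined (e.g. several partitions of 4 into 2 parts exist). Let N = A − (-3)·I. Computing rank(N^1) = 2, rank(N^2) = 1, rank(N^3) = 0; the number of blocks of size ≥ j is rank(N^{j−1}) − rank(N^j), giving [2, 1, 1]. So we have 1 block(s) of size 3, 1 block(s) of size 1 → block sizes [3, 1]

Assembling the blocks gives a Jordan form
J =
  [-3,  1,  0,  0]
  [ 0, -3,  1,  0]
  [ 0,  0, -3,  0]
  [ 0,  0,  0, -3]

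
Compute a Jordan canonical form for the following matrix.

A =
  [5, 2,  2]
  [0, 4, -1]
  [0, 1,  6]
J_2(5) ⊕ J_1(5)

The characteristic polynomial is
  det(x·I − A) = x^3 - 15*x^2 + 75*x - 125 = (x - 5)^3

Eigenvalues and multiplicities (the geometric multiplicity of λ is n − rank(A − λI), which equals the number of Jordan blocks for λ):
  λ = 5: algebraic multiplicity = 3, geometric multiplicity = 2

Determining the block sizes for each eigenvalue:
  λ = 5: 2 blocks summing to 3 forces exactly one block of size 2 and the rest size 1 → block sizes [2, 1]

Assembling the blocks gives a Jordan form
J =
  [5, 1, 0]
  [0, 5, 0]
  [0, 0, 5]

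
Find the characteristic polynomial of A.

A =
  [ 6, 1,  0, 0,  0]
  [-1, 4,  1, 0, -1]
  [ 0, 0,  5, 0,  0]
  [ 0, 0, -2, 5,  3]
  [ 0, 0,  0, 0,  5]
x^5 - 25*x^4 + 250*x^3 - 1250*x^2 + 3125*x - 3125

Expanding det(x·I − A) (e.g. by cofactor expansion or by noting that A is similar to its Jordan form J, which has the same characteristic polynomial as A) gives
  χ_A(x) = x^5 - 25*x^4 + 250*x^3 - 1250*x^2 + 3125*x - 3125
which factors as (x - 5)^5. The eigenvalues (with algebraic multiplicities) are λ = 5 with multiplicity 5.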